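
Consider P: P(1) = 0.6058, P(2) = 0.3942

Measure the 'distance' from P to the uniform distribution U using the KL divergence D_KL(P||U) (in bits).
0.0325 bits

U(i) = 1/2 for all i

D_KL(P||U) = Σ P(x) log₂(P(x) / (1/2))
           = Σ P(x) log₂(P(x)) + log₂(2)
           = log₂(2) - H(P)

H(P) = -Σ P(x) log₂(P(x)):
  -P(1)·log₂(P(1)) = -(0.6058)·log₂(0.6058) = 0.43805
  -P(2)·log₂(P(2)) = -(0.3942)·log₂(0.3942) = 0.52941
H(P) = 0.43805 + 0.52941 = 0.96746 bits

log₂(2) = 1.00000 bits

D_KL(P||U) = 1.00000 - 0.96746 = 0.03254 ≈ 0.0325 bits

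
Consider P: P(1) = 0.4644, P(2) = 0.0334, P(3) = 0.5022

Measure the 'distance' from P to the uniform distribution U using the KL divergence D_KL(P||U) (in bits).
0.4083 bits

U(i) = 1/3 for all i

D_KL(P||U) = Σ P(x) log₂(P(x) / (1/3))
           = Σ P(x) log₂(P(x)) + log₂(3)
           = log₂(3) - H(P)

H(P) = -Σ P(x) log₂(P(x)):
  -P(1)·log₂(P(1)) = -(0.4644)·log₂(0.4644) = 0.51389
  -P(2)·log₂(P(2)) = -(0.0334)·log₂(0.0334) = 0.16379
  -P(3)·log₂(P(3)) = -(0.5022)·log₂(0.5022) = 0.49902
H(P) = 0.51389 + 0.16379 + 0.49902 = 1.17670 bits

log₂(3) = 1.58496 bits

D_KL(P||U) = 1.58496 - 1.17670 = 0.40826 ≈ 0.4083 bits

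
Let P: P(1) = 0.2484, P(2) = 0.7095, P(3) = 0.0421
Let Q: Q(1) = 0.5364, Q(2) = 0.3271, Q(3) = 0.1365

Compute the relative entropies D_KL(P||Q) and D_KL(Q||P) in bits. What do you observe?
D_KL(P||Q) = 0.4452 bits, D_KL(Q||P) = 0.4620 bits. The two directions give different values (D_KL(Q||P) exceeds D_KL(P||Q) by 0.0168 bits): KL divergence is asymmetric.

D_KL(P||Q) = Σ P(x) log₂(P(x)/Q(x))

Computing term by term:
  P(1)·log₂(P(1)/Q(1)) = 0.2484·log₂(0.2484/0.5364) = -0.27588
  P(2)·log₂(P(2)/Q(2)) = 0.7095·log₂(0.7095/0.3271) = 0.79256
  P(3)·log₂(P(3)/Q(3)) = 0.0421·log₂(0.0421/0.1365) = -0.07144

D_KL(P||Q) = -0.27588 + 0.79256 - 0.07144 = 0.44524 ≈ 0.4452 bits

D_KL(Q||P) = Σ Q(x) log₂(Q(x)/P(x))

Computing term by term:
  Q(1)·log₂(Q(1)/P(1)) = 0.5364·log₂(0.5364/0.2484) = 0.59575
  Q(2)·log₂(Q(2)/P(2)) = 0.3271·log₂(0.3271/0.7095) = -0.36539
  Q(3)·log₂(Q(3)/P(3)) = 0.1365·log₂(0.1365/0.0421) = 0.23164

D_KL(Q||P) = 0.59575 - 0.36539 + 0.23164 = 0.46200 ≈ 0.4620 bits

These are NOT equal (difference: 0.0168 bits). KL divergence is asymmetric: D_KL(P||Q) ≠ D_KL(Q||P) in general.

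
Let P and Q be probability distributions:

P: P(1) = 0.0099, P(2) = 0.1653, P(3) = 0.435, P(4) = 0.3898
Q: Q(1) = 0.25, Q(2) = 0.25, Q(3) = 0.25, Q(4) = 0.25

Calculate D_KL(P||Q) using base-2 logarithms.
0.4526 bits

D_KL(P||Q) = Σ P(x) log₂(P(x)/Q(x))

Computing term by term:
  P(1)·log₂(P(1)/Q(1)) = 0.0099·log₂(0.0099/0.25) = -0.04612
  P(2)·log₂(P(2)/Q(2)) = 0.1653·log₂(0.1653/0.25) = -0.09866
  P(3)·log₂(P(3)/Q(3)) = 0.435·log₂(0.435/0.25) = 0.34760
  P(4)·log₂(P(4)/Q(4)) = 0.3898·log₂(0.3898/0.25) = 0.24979

D_KL(P||Q) = -0.04612 - 0.09866 + 0.34760 + 0.24979 = 0.45261 ≈ 0.4526 bits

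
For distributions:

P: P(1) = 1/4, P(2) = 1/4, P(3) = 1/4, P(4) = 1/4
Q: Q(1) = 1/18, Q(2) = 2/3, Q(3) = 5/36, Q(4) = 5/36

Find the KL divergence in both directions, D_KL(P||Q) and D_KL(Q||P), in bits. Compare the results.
D_KL(P||Q) = 0.6127 bits, D_KL(Q||P) = 0.5873 bits. D_KL(P||Q) is larger than D_KL(Q||P) by 0.0254 bits; the two directions differ.

D_KL(P||Q) = Σ P(x) log₂(P(x)/Q(x))

Computing term by term:
  P(1)·log₂(P(1)/Q(1)) = (1/4)·log₂((1/4)/(1/18)) = 0.54248
  P(2)·log₂(P(2)/Q(2)) = (1/4)·log₂((1/4)/(2/3)) = -0.35376
  P(3)·log₂(P(3)/Q(3)) = (1/4)·log₂((1/4)/(5/36)) = 0.21200
  P(4)·log₂(P(4)/Q(4)) = (1/4)·log₂((1/4)/(5/36)) = 0.21200

D_KL(P||Q) = 0.54248 - 0.35376 + 0.21200 + 0.21200 = 0.61272 ≈ 0.6127 bits

D_KL(Q||P) = Σ Q(x) log₂(Q(x)/P(x))

Computing term by term:
  Q(1)·log₂(Q(1)/P(1)) = (1/18)·log₂((1/18)/(1/4)) = -0.12055
  Q(2)·log₂(Q(2)/P(2)) = (2/3)·log₂((2/3)/(1/4)) = 0.94336
  Q(3)·log₂(Q(3)/P(3)) = (5/36)·log₂((5/36)/(1/4)) = -0.11778
  Q(4)·log₂(Q(4)/P(4)) = (5/36)·log₂((5/36)/(1/4)) = -0.11778

D_KL(Q||P) = -0.12055 + 0.94336 - 0.11778 - 0.11778 = 0.58725 ≈ 0.5873 bits

These are NOT equal (difference: 0.0254 bits). KL divergence is asymmetric: D_KL(P||Q) ≠ D_KL(Q||P) in general.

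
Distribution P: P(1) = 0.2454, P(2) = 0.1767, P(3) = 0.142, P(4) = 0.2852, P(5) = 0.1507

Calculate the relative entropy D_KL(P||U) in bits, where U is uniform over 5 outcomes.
0.0552 bits

U(i) = 1/5 for all i

D_KL(P||U) = Σ P(x) log₂(P(x) / (1/5))
           = Σ P(x) log₂(P(x)) + log₂(5)
           = log₂(5) - H(P)

H(P) = -Σ P(x) log₂(P(x)):
  -P(1)·log₂(P(1)) = -(0.2454)·log₂(0.2454) = 0.49737
  -P(2)·log₂(P(2)) = -(0.1767)·log₂(0.1767) = 0.44186
  -P(3)·log₂(P(3)) = -(0.142)·log₂(0.142) = 0.39988
  -P(4)·log₂(P(4)) = -(0.2852)·log₂(0.2852) = 0.51620
  -P(5)·log₂(P(5)) = -(0.1507)·log₂(0.1507) = 0.41145
H(P) = 0.49737 + 0.44186 + 0.39988 + 0.51620 + 0.41145 = 2.26676 bits

log₂(5) = 2.32193 bits

D_KL(P||U) = 2.32193 - 2.26676 = 0.05517 ≈ 0.0552 bits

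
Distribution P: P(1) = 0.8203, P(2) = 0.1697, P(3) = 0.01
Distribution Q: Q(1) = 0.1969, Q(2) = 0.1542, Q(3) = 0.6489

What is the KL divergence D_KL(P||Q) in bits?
1.6520 bits

D_KL(P||Q) = Σ P(x) log₂(P(x)/Q(x))

Computing term by term:
  P(1)·log₂(P(1)/Q(1)) = 0.8203·log₂(0.8203/0.1969) = 1.68874
  P(2)·log₂(P(2)/Q(2)) = 0.1697·log₂(0.1697/0.1542) = 0.02345
  P(3)·log₂(P(3)/Q(3)) = 0.01·log₂(0.01/0.6489) = -0.06020

D_KL(P||Q) = 1.68874 + 0.02345 - 0.06020 = 1.65199 ≈ 1.6520 bits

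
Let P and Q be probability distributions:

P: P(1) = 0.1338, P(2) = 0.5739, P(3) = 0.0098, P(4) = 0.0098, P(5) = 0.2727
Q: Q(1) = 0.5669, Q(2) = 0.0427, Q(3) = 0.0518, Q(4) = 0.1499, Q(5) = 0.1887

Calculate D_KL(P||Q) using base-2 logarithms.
1.9553 bits

D_KL(P||Q) = Σ P(x) log₂(P(x)/Q(x))

Computing term by term:
  P(1)·log₂(P(1)/Q(1)) = 0.1338·log₂(0.1338/0.5669) = -0.27871
  P(2)·log₂(P(2)/Q(2)) = 0.5739·log₂(0.5739/0.0427) = 2.15126
  P(3)·log₂(P(3)/Q(3)) = 0.0098·log₂(0.0098/0.0518) = -0.02354
  P(4)·log₂(P(4)/Q(4)) = 0.0098·log₂(0.0098/0.1499) = -0.03856
  P(5)·log₂(P(5)/Q(5)) = 0.2727·log₂(0.2727/0.1887) = 0.14486

D_KL(P||Q) = -0.27871 + 2.15126 - 0.02354 - 0.03856 + 0.14486 = 1.95531 ≈ 1.9553 bits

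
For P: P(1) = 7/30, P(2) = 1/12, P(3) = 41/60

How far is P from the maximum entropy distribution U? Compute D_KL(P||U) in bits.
0.4209 bits

U(i) = 1/3 for all i

D_KL(P||U) = Σ P(x) log₂(P(x) / (1/3))
           = Σ P(x) log₂(P(x)) + log₂(3)
           = log₂(3) - H(P)

H(P) = -Σ P(x) log₂(P(x)):
  -P(1)·log₂(P(1)) = -(7/30)·log₂(7/30) = 0.48989
  -P(2)·log₂(P(2)) = -(1/12)·log₂(1/12) = 0.29875
  -P(3)·log₂(P(3)) = -(41/60)·log₂(41/60) = 0.37538
H(P) = 0.48989 + 0.29875 + 0.37538 = 1.16402 bits

log₂(3) = 1.58496 bits

D_KL(P||U) = 1.58496 - 1.16402 = 0.42094 ≈ 0.4209 bits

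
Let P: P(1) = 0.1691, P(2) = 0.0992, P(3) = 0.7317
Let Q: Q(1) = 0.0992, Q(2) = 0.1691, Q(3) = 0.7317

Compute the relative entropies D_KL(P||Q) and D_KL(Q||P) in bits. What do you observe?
D_KL(P||Q) = 0.0538 bits, D_KL(Q||P) = 0.0538 bits. The two directions give the same value here, because Q is a self-inverse relabeling of P; in general KL divergence is asymmetric.

D_KL(P||Q) = Σ P(x) log₂(P(x)/Q(x))

Computing term by term:
  P(1)·log₂(P(1)/Q(1)) = 0.1691·log₂(0.1691/0.0992) = 0.13012
  P(2)·log₂(P(2)/Q(2)) = 0.0992·log₂(0.0992/0.1691) = -0.07633
  P(3)·log₂(P(3)/Q(3)) = 0.7317·log₂(0.7317/0.7317) = 0.00000

D_KL(P||Q) = 0.13012 - 0.07633 + 0.00000 = 0.05379 ≈ 0.0538 bits

D_KL(Q||P) = Σ Q(x) log₂(Q(x)/P(x))

Computing term by term:
  Q(1)·log₂(Q(1)/P(1)) = 0.0992·log₂(0.0992/0.1691) = -0.07633
  Q(2)·log₂(Q(2)/P(2)) = 0.1691·log₂(0.1691/0.0992) = 0.13012
  Q(3)·log₂(Q(3)/P(3)) = 0.7317·log₂(0.7317/0.7317) = 0.00000

D_KL(Q||P) = -0.07633 + 0.13012 + 0.00000 = 0.05379 ≈ 0.0538 bits

These ARE equal here. Q is P with outcomes relabeled (Q(1) = P(2), Q(2) = P(1)) by a relabeling that is its own inverse, so the two sums contain exactly the same terms in a different order. This is a special case — KL divergence is not symmetric in general: D_KL(P||Q) ≠ D_KL(Q||P) for most P, Q.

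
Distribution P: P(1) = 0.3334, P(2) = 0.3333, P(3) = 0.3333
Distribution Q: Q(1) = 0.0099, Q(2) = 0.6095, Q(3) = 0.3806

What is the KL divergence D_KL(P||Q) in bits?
1.3375 bits

D_KL(P||Q) = Σ P(x) log₂(P(x)/Q(x))

Computing term by term:
  P(1)·log₂(P(1)/Q(1)) = 0.3334·log₂(0.3334/0.0099) = 1.69157
  P(2)·log₂(P(2)/Q(2)) = 0.3333·log₂(0.3333/0.6095) = -0.29024
  P(3)·log₂(P(3)/Q(3)) = 0.3333·log₂(0.3333/0.3806) = -0.06381

D_KL(P||Q) = 1.69157 - 0.29024 - 0.06381 = 1.33752 ≈ 1.3375 bits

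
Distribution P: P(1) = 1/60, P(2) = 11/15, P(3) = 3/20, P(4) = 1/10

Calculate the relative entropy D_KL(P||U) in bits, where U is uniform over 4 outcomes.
0.8307 bits

U(i) = 1/4 for all i

D_KL(P||U) = Σ P(x) log₂(P(x) / (1/4))
           = Σ P(x) log₂(P(x)) + log₂(4)
           = log₂(4) - H(P)

H(P) = -Σ P(x) log₂(P(x)):
  -P(1)·log₂(P(1)) = -(1/60)·log₂(1/60) = 0.09845
  -P(2)·log₂(P(2)) = -(11/15)·log₂(11/15) = 0.32814
  -P(3)·log₂(P(3)) = -(3/20)·log₂(3/20) = 0.41054
  -P(4)·log₂(P(4)) = -(1/10)·log₂(1/10) = 0.33219
H(P) = 0.09845 + 0.32814 + 0.41054 + 0.33219 = 1.16932 bits

log₂(4) = 2.00000 bits

D_KL(P||U) = 2.00000 - 1.16932 = 0.83068 ≈ 0.8307 bits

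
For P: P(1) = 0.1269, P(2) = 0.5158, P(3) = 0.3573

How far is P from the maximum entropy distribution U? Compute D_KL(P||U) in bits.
0.1839 bits

U(i) = 1/3 for all i

D_KL(P||U) = Σ P(x) log₂(P(x) / (1/3))
           = Σ P(x) log₂(P(x)) + log₂(3)
           = log₂(3) - H(P)

H(P) = -Σ P(x) log₂(P(x)):
  -P(1)·log₂(P(1)) = -(0.1269)·log₂(0.1269) = 0.37794
  -P(2)·log₂(P(2)) = -(0.5158)·log₂(0.5158) = 0.49265
  -P(3)·log₂(P(3)) = -(0.3573)·log₂(0.3573) = 0.53052
H(P) = 0.37794 + 0.49265 + 0.53052 = 1.40111 bits

log₂(3) = 1.58496 bits

D_KL(P||U) = 1.58496 - 1.40111 = 0.18385 ≈ 0.1839 bits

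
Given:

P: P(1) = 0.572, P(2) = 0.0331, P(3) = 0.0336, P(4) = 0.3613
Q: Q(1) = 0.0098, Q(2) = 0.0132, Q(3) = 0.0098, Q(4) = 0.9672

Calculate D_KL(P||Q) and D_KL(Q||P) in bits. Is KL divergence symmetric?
D_KL(P||Q) = 2.9463 bits, D_KL(Q||P) = 1.2816 bits. No, KL divergence is not symmetric.

D_KL(P||Q) = Σ P(x) log₂(P(x)/Q(x))

Computing term by term:
  P(1)·log₂(P(1)/Q(1)) = 0.572·log₂(0.572/0.0098) = 3.35598
  P(2)·log₂(P(2)/Q(2)) = 0.0331·log₂(0.0331/0.0132) = 0.04390
  P(3)·log₂(P(3)/Q(3)) = 0.0336·log₂(0.0336/0.0098) = 0.05973
  P(4)·log₂(P(4)/Q(4)) = 0.3613·log₂(0.3613/0.9672) = -0.51327

D_KL(P||Q) = 3.35598 + 0.04390 + 0.05973 - 0.51327 = 2.94634 ≈ 2.9463 bits

D_KL(Q||P) = Σ Q(x) log₂(Q(x)/P(x))

Computing term by term:
  Q(1)·log₂(Q(1)/P(1)) = 0.0098·log₂(0.0098/0.572) = -0.05750
  Q(2)·log₂(Q(2)/P(2)) = 0.0132·log₂(0.0132/0.0331) = -0.01751
  Q(3)·log₂(Q(3)/P(3)) = 0.0098·log₂(0.0098/0.0336) = -0.01742
  Q(4)·log₂(Q(4)/P(4)) = 0.9672·log₂(0.9672/0.3613) = 1.37402

D_KL(Q||P) = -0.05750 - 0.01751 - 0.01742 + 1.37402 = 1.28159 ≈ 1.2816 bits

These are NOT equal (difference: 1.6647 bits). KL divergence is asymmetric: D_KL(P||Q) ≠ D_KL(Q||P) in general.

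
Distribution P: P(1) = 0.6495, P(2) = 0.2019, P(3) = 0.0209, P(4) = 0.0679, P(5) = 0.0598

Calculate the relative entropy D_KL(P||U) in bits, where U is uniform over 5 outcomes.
0.8284 bits

U(i) = 1/5 for all i

D_KL(P||U) = Σ P(x) log₂(P(x) / (1/5))
           = Σ P(x) log₂(P(x)) + log₂(5)
           = log₂(5) - H(P)

H(P) = -Σ P(x) log₂(P(x)):
  -P(1)·log₂(P(1)) = -(0.6495)·log₂(0.6495) = 0.40438
  -P(2)·log₂(P(2)) = -(0.2019)·log₂(0.2019) = 0.46604
  -P(3)·log₂(P(3)) = -(0.0209)·log₂(0.0209) = 0.11663
  -P(4)·log₂(P(4)) = -(0.0679)·log₂(0.0679) = 0.26348
  -P(5)·log₂(P(5)) = -(0.0598)·log₂(0.0598) = 0.24301
H(P) = 0.40438 + 0.46604 + 0.11663 + 0.26348 + 0.24301 = 1.49354 bits

log₂(5) = 2.32193 bits

D_KL(P||U) = 2.32193 - 1.49354 = 0.82839 ≈ 0.8284 bits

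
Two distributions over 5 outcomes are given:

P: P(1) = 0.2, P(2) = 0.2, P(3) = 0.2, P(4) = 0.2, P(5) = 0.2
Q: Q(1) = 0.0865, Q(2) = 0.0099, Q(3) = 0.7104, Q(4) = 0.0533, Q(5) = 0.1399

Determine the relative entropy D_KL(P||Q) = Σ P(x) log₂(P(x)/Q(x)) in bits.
1.2281 bits

D_KL(P||Q) = Σ P(x) log₂(P(x)/Q(x))

Computing term by term:
  P(1)·log₂(P(1)/Q(1)) = 0.2·log₂(0.2/0.0865) = 0.24185
  P(2)·log₂(P(2)/Q(2)) = 0.2·log₂(0.2/0.0099) = 0.86729
  P(3)·log₂(P(3)/Q(3)) = 0.2·log₂(0.2/0.7104) = -0.36573
  P(4)·log₂(P(4)/Q(4)) = 0.2·log₂(0.2/0.0533) = 0.38156
  P(5)·log₂(P(5)/Q(5)) = 0.2·log₂(0.2/0.1399) = 0.10312

D_KL(P||Q) = 0.24185 + 0.86729 - 0.36573 + 0.38156 + 0.10312 = 1.22809 ≈ 1.2281 bits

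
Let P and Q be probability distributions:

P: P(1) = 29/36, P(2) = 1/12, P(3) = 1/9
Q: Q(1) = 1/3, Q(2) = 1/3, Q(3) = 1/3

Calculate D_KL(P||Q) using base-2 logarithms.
0.6827 bits

D_KL(P||Q) = Σ P(x) log₂(P(x)/Q(x))

Computing term by term:
  P(1)·log₂(P(1)/Q(1)) = (29/36)·log₂((29/36)/(1/3)) = 1.02549
  P(2)·log₂(P(2)/Q(2)) = (1/12)·log₂((1/12)/(1/3)) = -0.16667
  P(3)·log₂(P(3)/Q(3)) = (1/9)·log₂((1/9)/(1/3)) = -0.17611

D_KL(P||Q) = 1.02549 - 0.16667 - 0.17611 = 0.68271 ≈ 0.6827 bits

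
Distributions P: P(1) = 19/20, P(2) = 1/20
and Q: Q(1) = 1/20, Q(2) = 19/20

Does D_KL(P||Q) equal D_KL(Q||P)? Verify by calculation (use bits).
D_KL(P||Q) = 3.8231 bits, D_KL(Q||P) = 3.8231 bits. Yes — for this pair D_KL(P||Q) = D_KL(Q||P).

D_KL(P||Q) = Σ P(x) log₂(P(x)/Q(x))

Computing term by term:
  P(1)·log₂(P(1)/Q(1)) = (19/20)·log₂((19/20)/(1/20)) = 4.03553
  P(2)·log₂(P(2)/Q(2)) = (1/20)·log₂((1/20)/(19/20)) = -0.21240

D_KL(P||Q) = 4.03553 - 0.21240 = 3.82313 ≈ 3.8231 bits

D_KL(Q||P) = Σ Q(x) log₂(Q(x)/P(x))

Computing term by term:
  Q(1)·log₂(Q(1)/P(1)) = (1/20)·log₂((1/20)/(19/20)) = -0.21240
  Q(2)·log₂(Q(2)/P(2)) = (19/20)·log₂((19/20)/(1/20)) = 4.03553

D_KL(Q||P) = -0.21240 + 4.03553 = 3.82313 ≈ 3.8231 bits

These ARE equal here. Q is P with outcomes relabeled (Q(1) = P(2), Q(2) = P(1)) by a relabeling that is its own inverse, so the two sums contain exactly the same terms in a different order. This is a special case — KL divergence is not symmetric in general: D_KL(P||Q) ≠ D_KL(Q||P) for most P, Q.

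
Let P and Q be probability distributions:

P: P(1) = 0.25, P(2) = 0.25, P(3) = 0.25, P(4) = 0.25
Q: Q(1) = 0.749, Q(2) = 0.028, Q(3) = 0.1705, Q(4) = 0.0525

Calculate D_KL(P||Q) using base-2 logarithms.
1.0948 bits

D_KL(P||Q) = Σ P(x) log₂(P(x)/Q(x))

Computing term by term:
  P(1)·log₂(P(1)/Q(1)) = 0.25·log₂(0.25/0.749) = -0.39576
  P(2)·log₂(P(2)/Q(2)) = 0.25·log₂(0.25/0.028) = 0.78961
  P(3)·log₂(P(3)/Q(3)) = 0.25·log₂(0.25/0.1705) = 0.13804
  P(4)·log₂(P(4)/Q(4)) = 0.25·log₂(0.25/0.0525) = 0.56288

D_KL(P||Q) = -0.39576 + 0.78961 + 0.13804 + 0.56288 = 1.09477 ≈ 1.0948 bits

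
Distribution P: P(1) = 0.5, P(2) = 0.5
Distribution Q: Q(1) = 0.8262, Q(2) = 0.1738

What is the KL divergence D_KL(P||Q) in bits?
0.4000 bits

D_KL(P||Q) = Σ P(x) log₂(P(x)/Q(x))

Computing term by term:
  P(1)·log₂(P(1)/Q(1)) = 0.5·log₂(0.5/0.8262) = -0.36228
  P(2)·log₂(P(2)/Q(2)) = 0.5·log₂(0.5/0.1738) = 0.76225

D_KL(P||Q) = -0.36228 + 0.76225 = 0.39997 ≈ 0.4000 bits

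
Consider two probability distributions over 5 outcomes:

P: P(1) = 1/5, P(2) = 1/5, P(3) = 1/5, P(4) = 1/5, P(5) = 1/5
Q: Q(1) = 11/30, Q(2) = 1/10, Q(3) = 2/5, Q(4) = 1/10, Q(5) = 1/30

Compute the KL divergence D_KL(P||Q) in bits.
0.5421 bits

D_KL(P||Q) = Σ P(x) log₂(P(x)/Q(x))

Computing term by term:
  P(1)·log₂(P(1)/Q(1)) = (1/5)·log₂((1/5)/(11/30)) = -0.17489
  P(2)·log₂(P(2)/Q(2)) = (1/5)·log₂((1/5)/(1/10)) = 0.20000
  P(3)·log₂(P(3)/Q(3)) = (1/5)·log₂((1/5)/(2/5)) = -0.20000
  P(4)·log₂(P(4)/Q(4)) = (1/5)·log₂((1/5)/(1/10)) = 0.20000
  P(5)·log₂(P(5)/Q(5)) = (1/5)·log₂((1/5)/(1/30)) = 0.51699

D_KL(P||Q) = -0.17489 + 0.20000 - 0.20000 + 0.20000 + 0.51699 = 0.54210 ≈ 0.5421 bits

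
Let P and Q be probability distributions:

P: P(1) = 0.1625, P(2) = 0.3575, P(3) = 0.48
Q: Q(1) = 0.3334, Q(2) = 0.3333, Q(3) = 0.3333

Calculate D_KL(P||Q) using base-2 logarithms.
0.1203 bits

D_KL(P||Q) = Σ P(x) log₂(P(x)/Q(x))

Computing term by term:
  P(1)·log₂(P(1)/Q(1)) = 0.1625·log₂(0.1625/0.3334) = -0.16848
  P(2)·log₂(P(2)/Q(2)) = 0.3575·log₂(0.3575/0.3333) = 0.03615
  P(3)·log₂(P(3)/Q(3)) = 0.48·log₂(0.48/0.3333) = 0.25258

D_KL(P||Q) = -0.16848 + 0.03615 + 0.25258 = 0.12025 ≈ 0.1203 bits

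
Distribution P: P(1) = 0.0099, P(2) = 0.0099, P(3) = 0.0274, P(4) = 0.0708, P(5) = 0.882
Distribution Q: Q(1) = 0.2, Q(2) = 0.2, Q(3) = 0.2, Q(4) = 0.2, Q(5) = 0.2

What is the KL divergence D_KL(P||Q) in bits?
1.6177 bits

D_KL(P||Q) = Σ P(x) log₂(P(x)/Q(x))

Computing term by term:
  P(1)·log₂(P(1)/Q(1)) = 0.0099·log₂(0.0099/0.2) = -0.04293
  P(2)·log₂(P(2)/Q(2)) = 0.0099·log₂(0.0099/0.2) = -0.04293
  P(3)·log₂(P(3)/Q(3)) = 0.0274·log₂(0.0274/0.2) = -0.07858
  P(4)·log₂(P(4)/Q(4)) = 0.0708·log₂(0.0708/0.2) = -0.10607
  P(5)·log₂(P(5)/Q(5)) = 0.882·log₂(0.882/0.2) = 1.88817

D_KL(P||Q) = -0.04293 - 0.04293 - 0.07858 - 0.10607 + 1.88817 = 1.61766 ≈ 1.6177 bits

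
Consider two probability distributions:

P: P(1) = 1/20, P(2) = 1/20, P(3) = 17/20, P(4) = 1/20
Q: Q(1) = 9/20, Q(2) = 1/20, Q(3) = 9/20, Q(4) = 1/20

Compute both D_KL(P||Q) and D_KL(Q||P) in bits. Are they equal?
D_KL(P||Q) = 0.6214 bits, D_KL(Q||P) = 1.0136 bits. No, they are not equal.

D_KL(P||Q) = Σ P(x) log₂(P(x)/Q(x))

Computing term by term:
  P(1)·log₂(P(1)/Q(1)) = (1/20)·log₂((1/20)/(9/20)) = -0.15850
  P(2)·log₂(P(2)/Q(2)) = (1/20)·log₂((1/20)/(1/20)) = 0.00000
  P(3)·log₂(P(3)/Q(3)) = (17/20)·log₂((17/20)/(9/20)) = 0.77991
  P(4)·log₂(P(4)/Q(4)) = (1/20)·log₂((1/20)/(1/20)) = 0.00000

D_KL(P||Q) = -0.15850 + 0.00000 + 0.77991 + 0.00000 = 0.62141 ≈ 0.6214 bits

D_KL(Q||P) = Σ Q(x) log₂(Q(x)/P(x))

Computing term by term:
  Q(1)·log₂(Q(1)/P(1)) = (9/20)·log₂((9/20)/(1/20)) = 1.42647
  Q(2)·log₂(Q(2)/P(2)) = (1/20)·log₂((1/20)/(1/20)) = 0.00000
  Q(3)·log₂(Q(3)/P(3)) = (9/20)·log₂((9/20)/(17/20)) = -0.41289
  Q(4)·log₂(Q(4)/P(4)) = (1/20)·log₂((1/20)/(1/20)) = 0.00000

D_KL(Q||P) = 1.42647 + 0.00000 - 0.41289 + 0.00000 = 1.01358 ≈ 1.0136 bits

These are NOT equal (difference: 0.3922 bits). KL divergence is asymmetric: D_KL(P||Q) ≠ D_KL(Q||P) in general.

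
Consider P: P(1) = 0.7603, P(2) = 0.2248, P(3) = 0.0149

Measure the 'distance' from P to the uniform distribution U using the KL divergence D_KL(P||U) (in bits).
0.7099 bits

U(i) = 1/3 for all i

D_KL(P||U) = Σ P(x) log₂(P(x) / (1/3))
           = Σ P(x) log₂(P(x)) + log₂(3)
           = log₂(3) - H(P)

H(P) = -Σ P(x) log₂(P(x)):
  -P(1)·log₂(P(1)) = -(0.7603)·log₂(0.7603) = 0.30059
  -P(2)·log₂(P(2)) = -(0.2248)·log₂(0.2248) = 0.48406
  -P(3)·log₂(P(3)) = -(0.0149)·log₂(0.0149) = 0.09042
H(P) = 0.30059 + 0.48406 + 0.09042 = 0.87507 bits

log₂(3) = 1.58496 bits

D_KL(P||U) = 1.58496 - 0.87507 = 0.70989 ≈ 0.7099 bits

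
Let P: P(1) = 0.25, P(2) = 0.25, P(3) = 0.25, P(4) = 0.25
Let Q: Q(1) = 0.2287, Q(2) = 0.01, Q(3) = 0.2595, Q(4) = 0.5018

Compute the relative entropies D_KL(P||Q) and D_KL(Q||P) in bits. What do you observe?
D_KL(P||Q) = 0.9283 bits, D_KL(Q||P) = 0.4425 bits. The two directions give different values (D_KL(P||Q) exceeds D_KL(Q||P) by 0.4858 bits): KL divergence is asymmetric.

D_KL(P||Q) = Σ P(x) log₂(P(x)/Q(x))

Computing term by term:
  P(1)·log₂(P(1)/Q(1)) = 0.25·log₂(0.25/0.2287) = 0.03212
  P(2)·log₂(P(2)/Q(2)) = 0.25·log₂(0.25/0.01) = 1.16096
  P(3)·log₂(P(3)/Q(3)) = 0.25·log₂(0.25/0.2595) = -0.01345
  P(4)·log₂(P(4)/Q(4)) = 0.25·log₂(0.25/0.5018) = -0.25130

D_KL(P||Q) = 0.03212 + 1.16096 - 0.01345 - 0.25130 = 0.92833 ≈ 0.9283 bits

D_KL(Q||P) = Σ Q(x) log₂(Q(x)/P(x))

Computing term by term:
  Q(1)·log₂(Q(1)/P(1)) = 0.2287·log₂(0.2287/0.25) = -0.02938
  Q(2)·log₂(Q(2)/P(2)) = 0.01·log₂(0.01/0.25) = -0.04644
  Q(3)·log₂(Q(3)/P(3)) = 0.2595·log₂(0.2595/0.25) = 0.01396
  Q(4)·log₂(Q(4)/P(4)) = 0.5018·log₂(0.5018/0.25) = 0.50440

D_KL(Q||P) = -0.02938 - 0.04644 + 0.01396 + 0.50440 = 0.44254 ≈ 0.4425 bits

These are NOT equal (difference: 0.4858 bits). KL divergence is asymmetric: D_KL(P||Q) ≠ D_KL(Q||P) in general.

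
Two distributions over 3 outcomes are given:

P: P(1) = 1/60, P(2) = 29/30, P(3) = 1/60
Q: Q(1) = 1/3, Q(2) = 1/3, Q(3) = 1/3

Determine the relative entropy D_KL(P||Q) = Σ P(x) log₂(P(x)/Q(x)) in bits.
1.3408 bits

D_KL(P||Q) = Σ P(x) log₂(P(x)/Q(x))

Computing term by term:
  P(1)·log₂(P(1)/Q(1)) = (1/60)·log₂((1/60)/(1/3)) = -0.07203
  P(2)·log₂(P(2)/Q(2)) = (29/30)·log₂((29/30)/(1/3)) = 1.48485
  P(3)·log₂(P(3)/Q(3)) = (1/60)·log₂((1/60)/(1/3)) = -0.07203

D_KL(P||Q) = -0.07203 + 1.48485 - 0.07203 = 1.34079 ≈ 1.3408 bits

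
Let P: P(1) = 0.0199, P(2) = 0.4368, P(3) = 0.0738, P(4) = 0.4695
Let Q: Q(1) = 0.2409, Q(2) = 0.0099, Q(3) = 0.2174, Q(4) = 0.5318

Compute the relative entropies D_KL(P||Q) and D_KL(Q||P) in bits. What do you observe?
D_KL(P||Q) = 2.1154 bits, D_KL(Q||P) = 1.2470 bits. The two directions give different values (D_KL(P||Q) exceeds D_KL(Q||P) by 0.8684 bits): KL divergence is asymmetric.

D_KL(P||Q) = Σ P(x) log₂(P(x)/Q(x))

Computing term by term:
  P(1)·log₂(P(1)/Q(1)) = 0.0199·log₂(0.0199/0.2409) = -0.07159
  P(2)·log₂(P(2)/Q(2)) = 0.4368·log₂(0.4368/0.0099) = 2.38641
  P(3)·log₂(P(3)/Q(3)) = 0.0738·log₂(0.0738/0.2174) = -0.11503
  P(4)·log₂(P(4)/Q(4)) = 0.4695·log₂(0.4695/0.5318) = -0.08440

D_KL(P||Q) = -0.07159 + 2.38641 - 0.11503 - 0.08440 = 2.11539 ≈ 2.1154 bits

D_KL(Q||P) = Σ Q(x) log₂(Q(x)/P(x))

Computing term by term:
  Q(1)·log₂(Q(1)/P(1)) = 0.2409·log₂(0.2409/0.0199) = 0.86666
  Q(2)·log₂(Q(2)/P(2)) = 0.0099·log₂(0.0099/0.4368) = -0.05409
  Q(3)·log₂(Q(3)/P(3)) = 0.2174·log₂(0.2174/0.0738) = 0.33885
  Q(4)·log₂(Q(4)/P(4)) = 0.5318·log₂(0.5318/0.4695) = 0.09560

D_KL(Q||P) = 0.86666 - 0.05409 + 0.33885 + 0.09560 = 1.24702 ≈ 1.2470 bits

These are NOT equal (difference: 0.8684 bits). KL divergence is asymmetric: D_KL(P||Q) ≠ D_KL(Q||P) in general.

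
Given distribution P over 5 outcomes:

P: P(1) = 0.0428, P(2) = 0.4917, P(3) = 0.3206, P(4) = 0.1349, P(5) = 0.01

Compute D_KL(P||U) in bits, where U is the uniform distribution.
0.6413 bits

U(i) = 1/5 for all i

D_KL(P||U) = Σ P(x) log₂(P(x) / (1/5))
           = Σ P(x) log₂(P(x)) + log₂(5)
           = log₂(5) - H(P)

H(P) = -Σ P(x) log₂(P(x)):
  -P(1)·log₂(P(1)) = -(0.0428)·log₂(0.0428) = 0.19458
  -P(2)·log₂(P(2)) = -(0.4917)·log₂(0.4917) = 0.50357
  -P(3)·log₂(P(3)) = -(0.3206)·log₂(0.3206) = 0.52615
  -P(4)·log₂(P(4)) = -(0.1349)·log₂(0.1349) = 0.38987
  -P(5)·log₂(P(5)) = -(0.01)·log₂(0.01) = 0.06644
H(P) = 0.19458 + 0.50357 + 0.52615 + 0.38987 + 0.06644 = 1.68061 bits

log₂(5) = 2.32193 bits

D_KL(P||U) = 2.32193 - 1.68061 = 0.64132 ≈ 0.6413 bits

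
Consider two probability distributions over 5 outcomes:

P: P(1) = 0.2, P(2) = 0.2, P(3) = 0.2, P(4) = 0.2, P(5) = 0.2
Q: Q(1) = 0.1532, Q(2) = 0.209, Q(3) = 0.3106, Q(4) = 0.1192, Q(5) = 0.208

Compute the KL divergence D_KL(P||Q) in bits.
0.0752 bits

D_KL(P||Q) = Σ P(x) log₂(P(x)/Q(x))

Computing term by term:
  P(1)·log₂(P(1)/Q(1)) = 0.2·log₂(0.2/0.1532) = 0.07692
  P(2)·log₂(P(2)/Q(2)) = 0.2·log₂(0.2/0.209) = -0.01270
  P(3)·log₂(P(3)/Q(3)) = 0.2·log₂(0.2/0.3106) = -0.12701
  P(4)·log₂(P(4)/Q(4)) = 0.2·log₂(0.2/0.1192) = 0.14932
  P(5)·log₂(P(5)/Q(5)) = 0.2·log₂(0.2/0.208) = -0.01132

D_KL(P||Q) = 0.07692 - 0.01270 - 0.12701 + 0.14932 - 0.01132 = 0.07521 ≈ 0.0752 bits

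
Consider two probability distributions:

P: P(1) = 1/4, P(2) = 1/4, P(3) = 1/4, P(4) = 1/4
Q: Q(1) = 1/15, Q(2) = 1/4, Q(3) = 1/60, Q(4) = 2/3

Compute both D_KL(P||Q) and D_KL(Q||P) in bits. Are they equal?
D_KL(P||Q) = 1.0997 bits, D_KL(Q||P) = 0.7511 bits. No, they are not equal.

D_KL(P||Q) = Σ P(x) log₂(P(x)/Q(x))

Computing term by term:
  P(1)·log₂(P(1)/Q(1)) = (1/4)·log₂((1/4)/(1/15)) = 0.47672
  P(2)·log₂(P(2)/Q(2)) = (1/4)·log₂((1/4)/(1/4)) = 0.00000
  P(3)·log₂(P(3)/Q(3)) = (1/4)·log₂((1/4)/(1/60)) = 0.97672
  P(4)·log₂(P(4)/Q(4)) = (1/4)·log₂((1/4)/(2/3)) = -0.35376

D_KL(P||Q) = 0.47672 + 0.00000 + 0.97672 - 0.35376 = 1.09968 ≈ 1.0997 bits

D_KL(Q||P) = Σ Q(x) log₂(Q(x)/P(x))

Computing term by term:
  Q(1)·log₂(Q(1)/P(1)) = (1/15)·log₂((1/15)/(1/4)) = -0.12713
  Q(2)·log₂(Q(2)/P(2)) = (1/4)·log₂((1/4)/(1/4)) = 0.00000
  Q(3)·log₂(Q(3)/P(3)) = (1/60)·log₂((1/60)/(1/4)) = -0.06511
  Q(4)·log₂(Q(4)/P(4)) = (2/3)·log₂((2/3)/(1/4)) = 0.94336

D_KL(Q||P) = -0.12713 + 0.00000 - 0.06511 + 0.94336 = 0.75112 ≈ 0.7511 bits

These are NOT equal (difference: 0.3486 bits). KL divergence is asymmetric: D_KL(P||Q) ≠ D_KL(Q||P) in general.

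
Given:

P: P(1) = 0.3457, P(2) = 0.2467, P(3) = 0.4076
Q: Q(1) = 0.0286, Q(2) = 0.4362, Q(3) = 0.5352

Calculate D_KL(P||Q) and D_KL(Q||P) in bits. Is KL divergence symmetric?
D_KL(P||Q) = 0.8799 bits, D_KL(Q||P) = 0.4661 bits. No, KL divergence is not symmetric.

D_KL(P||Q) = Σ P(x) log₂(P(x)/Q(x))

Computing term by term:
  P(1)·log₂(P(1)/Q(1)) = 0.3457·log₂(0.3457/0.0286) = 1.24294
  P(2)·log₂(P(2)/Q(2)) = 0.2467·log₂(0.2467/0.4362) = -0.20284
  P(3)·log₂(P(3)/Q(3)) = 0.4076·log₂(0.4076/0.5352) = -0.16016

D_KL(P||Q) = 1.24294 - 0.20284 - 0.16016 = 0.87994 ≈ 0.8799 bits

D_KL(Q||P) = Σ Q(x) log₂(Q(x)/P(x))

Computing term by term:
  Q(1)·log₂(Q(1)/P(1)) = 0.0286·log₂(0.0286/0.3457) = -0.10283
  Q(2)·log₂(Q(2)/P(2)) = 0.4362·log₂(0.4362/0.2467) = 0.35866
  Q(3)·log₂(Q(3)/P(3)) = 0.5352·log₂(0.5352/0.4076) = 0.21029

D_KL(Q||P) = -0.10283 + 0.35866 + 0.21029 = 0.46612 ≈ 0.4661 bits

These are NOT equal (difference: 0.4138 bits). KL divergence is asymmetric: D_KL(P||Q) ≠ D_KL(Q||P) in general.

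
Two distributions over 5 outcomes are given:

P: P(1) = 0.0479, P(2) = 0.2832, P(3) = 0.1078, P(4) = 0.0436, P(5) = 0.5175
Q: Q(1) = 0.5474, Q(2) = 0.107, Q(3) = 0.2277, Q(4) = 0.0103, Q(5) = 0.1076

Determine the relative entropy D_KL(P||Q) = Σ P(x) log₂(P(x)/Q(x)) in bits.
1.3764 bits

D_KL(P||Q) = Σ P(x) log₂(P(x)/Q(x))

Computing term by term:
  P(1)·log₂(P(1)/Q(1)) = 0.0479·log₂(0.0479/0.5474) = -0.16834
  P(2)·log₂(P(2)/Q(2)) = 0.2832·log₂(0.2832/0.107) = 0.39767
  P(3)·log₂(P(3)/Q(3)) = 0.1078·log₂(0.1078/0.2277) = -0.11629
  P(4)·log₂(P(4)/Q(4)) = 0.0436·log₂(0.0436/0.0103) = 0.09076
  P(5)·log₂(P(5)/Q(5)) = 0.5175·log₂(0.5175/0.1076) = 1.17259

D_KL(P||Q) = -0.16834 + 0.39767 - 0.11629 + 0.09076 + 1.17259 = 1.37639 ≈ 1.3764 bits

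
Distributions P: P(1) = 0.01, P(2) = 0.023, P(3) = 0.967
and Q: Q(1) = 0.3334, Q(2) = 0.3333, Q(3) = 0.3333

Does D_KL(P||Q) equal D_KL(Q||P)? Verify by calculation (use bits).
D_KL(P||Q) = 1.3467 bits, D_KL(Q||P) = 2.4601 bits. No — D_KL(P||Q) ≠ D_KL(Q||P) for this pair.

D_KL(P||Q) = Σ P(x) log₂(P(x)/Q(x))

Computing term by term:
  P(1)·log₂(P(1)/Q(1)) = 0.01·log₂(0.01/0.3334) = -0.05059
  P(2)·log₂(P(2)/Q(2)) = 0.023·log₂(0.023/0.3333) = -0.08871
  P(3)·log₂(P(3)/Q(3)) = 0.967·log₂(0.967/0.3333) = 1.48598

D_KL(P||Q) = -0.05059 - 0.08871 + 1.48598 = 1.34668 ≈ 1.3467 bits

D_KL(Q||P) = Σ Q(x) log₂(Q(x)/P(x))

Computing term by term:
  Q(1)·log₂(Q(1)/P(1)) = 0.3334·log₂(0.3334/0.01) = 1.68673
  Q(2)·log₂(Q(2)/P(2)) = 0.3333·log₂(0.3333/0.023) = 1.28558
  Q(3)·log₂(Q(3)/P(3)) = 0.3333·log₂(0.3333/0.967) = -0.51218

D_KL(Q||P) = 1.68673 + 1.28558 - 0.51218 = 2.46013 ≈ 2.4601 bits

These are NOT equal (difference: 1.1134 bits). KL divergence is asymmetric: D_KL(P||Q) ≠ D_KL(Q||P) in general.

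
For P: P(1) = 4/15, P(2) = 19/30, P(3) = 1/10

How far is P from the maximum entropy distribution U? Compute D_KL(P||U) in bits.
0.3269 bits

U(i) = 1/3 for all i

D_KL(P||U) = Σ P(x) log₂(P(x) / (1/3))
           = Σ P(x) log₂(P(x)) + log₂(3)
           = log₂(3) - H(P)

H(P) = -Σ P(x) log₂(P(x)):
  -P(1)·log₂(P(1)) = -(4/15)·log₂(4/15) = 0.50850
  -P(2)·log₂(P(2)) = -(19/30)·log₂(19/30) = 0.41734
  -P(3)·log₂(P(3)) = -(1/10)·log₂(1/10) = 0.33219
H(P) = 0.50850 + 0.41734 + 0.33219 = 1.25803 bits

log₂(3) = 1.58496 bits

D_KL(P||U) = 1.58496 - 1.25803 = 0.32693 ≈ 0.3269 bits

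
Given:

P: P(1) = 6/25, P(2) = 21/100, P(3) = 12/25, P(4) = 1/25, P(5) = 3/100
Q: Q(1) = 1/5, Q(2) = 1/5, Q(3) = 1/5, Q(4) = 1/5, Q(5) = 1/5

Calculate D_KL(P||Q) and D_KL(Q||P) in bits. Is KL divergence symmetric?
D_KL(P||Q) = 0.5092 bits, D_KL(Q||P) = 0.6925 bits. No, KL divergence is not symmetric.

D_KL(P||Q) = Σ P(x) log₂(P(x)/Q(x))

Computing term by term:
  P(1)·log₂(P(1)/Q(1)) = (6/25)·log₂((6/25)/(1/5)) = 0.06313
  P(2)·log₂(P(2)/Q(2)) = (21/100)·log₂((21/100)/(1/5)) = 0.01478
  P(3)·log₂(P(3)/Q(3)) = (12/25)·log₂((12/25)/(1/5)) = 0.60626
  P(4)·log₂(P(4)/Q(4)) = (1/25)·log₂((1/25)/(1/5)) = -0.09288
  P(5)·log₂(P(5)/Q(5)) = (3/100)·log₂((3/100)/(1/5)) = -0.08211

D_KL(P||Q) = 0.06313 + 0.01478 + 0.60626 - 0.09288 - 0.08211 = 0.50918 ≈ 0.5092 bits

D_KL(Q||P) = Σ Q(x) log₂(Q(x)/P(x))

Computing term by term:
  Q(1)·log₂(Q(1)/P(1)) = (1/5)·log₂((1/5)/(6/25)) = -0.05261
  Q(2)·log₂(Q(2)/P(2)) = (1/5)·log₂((1/5)/(21/100)) = -0.01408
  Q(3)·log₂(Q(3)/P(3)) = (1/5)·log₂((1/5)/(12/25)) = -0.25261
  Q(4)·log₂(Q(4)/P(4)) = (1/5)·log₂((1/5)/(1/25)) = 0.46439
  Q(5)·log₂(Q(5)/P(5)) = (1/5)·log₂((1/5)/(3/100)) = 0.54739

D_KL(Q||P) = -0.05261 - 0.01408 - 0.25261 + 0.46439 + 0.54739 = 0.69248 ≈ 0.6925 bits

These are NOT equal (difference: 0.1833 bits). KL divergence is asymmetric: D_KL(P||Q) ≠ D_KL(Q||P) in general.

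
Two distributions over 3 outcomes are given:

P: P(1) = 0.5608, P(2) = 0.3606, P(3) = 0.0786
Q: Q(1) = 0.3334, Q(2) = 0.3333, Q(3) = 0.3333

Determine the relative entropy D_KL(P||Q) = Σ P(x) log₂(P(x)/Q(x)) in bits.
0.2979 bits

D_KL(P||Q) = Σ P(x) log₂(P(x)/Q(x))

Computing term by term:
  P(1)·log₂(P(1)/Q(1)) = 0.5608·log₂(0.5608/0.3334) = 0.42073
  P(2)·log₂(P(2)/Q(2)) = 0.3606·log₂(0.3606/0.3333) = 0.04096
  P(3)·log₂(P(3)/Q(3)) = 0.0786·log₂(0.0786/0.3333) = -0.16382

D_KL(P||Q) = 0.42073 + 0.04096 - 0.16382 = 0.29787 ≈ 0.2979 bits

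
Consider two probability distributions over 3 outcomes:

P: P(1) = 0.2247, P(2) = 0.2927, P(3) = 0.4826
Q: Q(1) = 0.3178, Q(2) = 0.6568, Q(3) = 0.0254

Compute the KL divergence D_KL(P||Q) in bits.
1.5964 bits

D_KL(P||Q) = Σ P(x) log₂(P(x)/Q(x))

Computing term by term:
  P(1)·log₂(P(1)/Q(1)) = 0.2247·log₂(0.2247/0.3178) = -0.11238
  P(2)·log₂(P(2)/Q(2)) = 0.2927·log₂(0.2927/0.6568) = -0.34130
  P(3)·log₂(P(3)/Q(3)) = 0.4826·log₂(0.4826/0.0254) = 2.05005

D_KL(P||Q) = -0.11238 - 0.34130 + 2.05005 = 1.59637 ≈ 1.5964 bits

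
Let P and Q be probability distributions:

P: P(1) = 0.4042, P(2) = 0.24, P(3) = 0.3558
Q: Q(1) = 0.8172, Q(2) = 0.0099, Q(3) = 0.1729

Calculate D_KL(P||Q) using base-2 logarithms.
1.0638 bits

D_KL(P||Q) = Σ P(x) log₂(P(x)/Q(x))

Computing term by term:
  P(1)·log₂(P(1)/Q(1)) = 0.4042·log₂(0.4042/0.8172) = -0.41051
  P(2)·log₂(P(2)/Q(2)) = 0.24·log₂(0.24/0.0099) = 1.10387
  P(3)·log₂(P(3)/Q(3)) = 0.3558·log₂(0.3558/0.1729) = 0.37043

D_KL(P||Q) = -0.41051 + 1.10387 + 0.37043 = 1.06379 ≈ 1.0638 bits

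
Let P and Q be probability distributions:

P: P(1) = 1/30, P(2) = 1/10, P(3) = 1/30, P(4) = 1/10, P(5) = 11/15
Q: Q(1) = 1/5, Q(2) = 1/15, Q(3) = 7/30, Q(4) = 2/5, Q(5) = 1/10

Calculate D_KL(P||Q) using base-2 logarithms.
1.7867 bits

D_KL(P||Q) = Σ P(x) log₂(P(x)/Q(x))

Computing term by term:
  P(1)·log₂(P(1)/Q(1)) = (1/30)·log₂((1/30)/(1/5)) = -0.08617
  P(2)·log₂(P(2)/Q(2)) = (1/10)·log₂((1/10)/(1/15)) = 0.05850
  P(3)·log₂(P(3)/Q(3)) = (1/30)·log₂((1/30)/(7/30)) = -0.09358
  P(4)·log₂(P(4)/Q(4)) = (1/10)·log₂((1/10)/(2/5)) = -0.20000
  P(5)·log₂(P(5)/Q(5)) = (11/15)·log₂((11/15)/(1/10)) = 2.10794

D_KL(P||Q) = -0.08617 + 0.05850 - 0.09358 - 0.20000 + 2.10794 = 1.78669 ≈ 1.7867 bits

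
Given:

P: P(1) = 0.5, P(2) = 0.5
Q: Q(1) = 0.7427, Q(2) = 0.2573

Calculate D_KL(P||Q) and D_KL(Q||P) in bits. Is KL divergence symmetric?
D_KL(P||Q) = 0.1938 bits, D_KL(Q||P) = 0.1774 bits. No, KL divergence is not symmetric.

D_KL(P||Q) = Σ P(x) log₂(P(x)/Q(x))

Computing term by term:
  P(1)·log₂(P(1)/Q(1)) = 0.5·log₂(0.5/0.7427) = -0.28543
  P(2)·log₂(P(2)/Q(2)) = 0.5·log₂(0.5/0.2573) = 0.47924

D_KL(P||Q) = -0.28543 + 0.47924 = 0.19381 ≈ 0.1938 bits

D_KL(Q||P) = Σ Q(x) log₂(Q(x)/P(x))

Computing term by term:
  Q(1)·log₂(Q(1)/P(1)) = 0.7427·log₂(0.7427/0.5) = 0.42397
  Q(2)·log₂(Q(2)/P(2)) = 0.2573·log₂(0.2573/0.5) = -0.24662

D_KL(Q||P) = 0.42397 - 0.24662 = 0.17735 ≈ 0.1774 bits

These are NOT equal (difference: 0.0164 bits). KL divergence is asymmetric: D_KL(P||Q) ≠ D_KL(Q||P) in general.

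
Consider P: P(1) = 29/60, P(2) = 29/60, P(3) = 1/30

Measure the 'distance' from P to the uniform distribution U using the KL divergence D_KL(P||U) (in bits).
0.4075 bits

U(i) = 1/3 for all i

D_KL(P||U) = Σ P(x) log₂(P(x) / (1/3))
           = Σ P(x) log₂(P(x)) + log₂(3)
           = log₂(3) - H(P)

H(P) = -Σ P(x) log₂(P(x)):
  -P(1)·log₂(P(1)) = -(29/60)·log₂(29/60) = 0.50697
  -P(2)·log₂(P(2)) = -(29/60)·log₂(29/60) = 0.50697
  -P(3)·log₂(P(3)) = -(1/30)·log₂(1/30) = 0.16356
H(P) = 0.50697 + 0.50697 + 0.16356 = 1.17750 bits

log₂(3) = 1.58496 bits

D_KL(P||U) = 1.58496 - 1.17750 = 0.40746 ≈ 0.4075 bits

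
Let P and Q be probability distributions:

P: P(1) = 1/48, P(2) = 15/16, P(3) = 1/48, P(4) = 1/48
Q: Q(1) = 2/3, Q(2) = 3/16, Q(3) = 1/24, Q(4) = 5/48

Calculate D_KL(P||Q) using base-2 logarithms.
2.0034 bits

D_KL(P||Q) = Σ P(x) log₂(P(x)/Q(x))

Computing term by term:
  P(1)·log₂(P(1)/Q(1)) = (1/48)·log₂((1/48)/(2/3)) = -0.10417
  P(2)·log₂(P(2)/Q(2)) = (15/16)·log₂((15/16)/(3/16)) = 2.17681
  P(3)·log₂(P(3)/Q(3)) = (1/48)·log₂((1/48)/(1/24)) = -0.02083
  P(4)·log₂(P(4)/Q(4)) = (1/48)·log₂((1/48)/(5/48)) = -0.04837

D_KL(P||Q) = -0.10417 + 2.17681 - 0.02083 - 0.04837 = 2.00344 ≈ 2.0034 bits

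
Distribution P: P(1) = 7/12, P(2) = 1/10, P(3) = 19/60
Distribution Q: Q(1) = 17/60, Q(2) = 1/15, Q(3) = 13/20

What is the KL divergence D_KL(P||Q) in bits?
0.3377 bits

D_KL(P||Q) = Σ P(x) log₂(P(x)/Q(x))

Computing term by term:
  P(1)·log₂(P(1)/Q(1)) = (7/12)·log₂((7/12)/(17/60)) = 0.60773
  P(2)·log₂(P(2)/Q(2)) = (1/10)·log₂((1/10)/(1/15)) = 0.05850
  P(3)·log₂(P(3)/Q(3)) = (19/60)·log₂((19/60)/(13/20)) = -0.32853

D_KL(P||Q) = 0.60773 + 0.05850 - 0.32853 = 0.33770 ≈ 0.3377 bits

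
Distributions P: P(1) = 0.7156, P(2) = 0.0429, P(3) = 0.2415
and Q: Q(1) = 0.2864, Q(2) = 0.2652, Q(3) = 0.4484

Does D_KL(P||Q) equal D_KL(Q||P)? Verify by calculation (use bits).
D_KL(P||Q) = 0.6171 bits, D_KL(Q||P) = 0.7189 bits. No — D_KL(P||Q) ≠ D_KL(Q||P) for this pair.

D_KL(P||Q) = Σ P(x) log₂(P(x)/Q(x))

Computing term by term:
  P(1)·log₂(P(1)/Q(1)) = 0.7156·log₂(0.7156/0.2864) = 0.94539
  P(2)·log₂(P(2)/Q(2)) = 0.0429·log₂(0.0429/0.2652) = -0.11274
  P(3)·log₂(P(3)/Q(3)) = 0.2415·log₂(0.2415/0.4484) = -0.21560

D_KL(P||Q) = 0.94539 - 0.11274 - 0.21560 = 0.61705 ≈ 0.6171 bits

D_KL(Q||P) = Σ Q(x) log₂(Q(x)/P(x))

Computing term by term:
  Q(1)·log₂(Q(1)/P(1)) = 0.2864·log₂(0.2864/0.7156) = -0.37837
  Q(2)·log₂(Q(2)/P(2)) = 0.2652·log₂(0.2652/0.0429) = 0.69695
  Q(3)·log₂(Q(3)/P(3)) = 0.4484·log₂(0.4484/0.2415) = 0.40031

D_KL(Q||P) = -0.37837 + 0.69695 + 0.40031 = 0.71889 ≈ 0.7189 bits

These are NOT equal (difference: 0.1018 bits). KL divergence is asymmetric: D_KL(P||Q) ≠ D_KL(Q||P) in general.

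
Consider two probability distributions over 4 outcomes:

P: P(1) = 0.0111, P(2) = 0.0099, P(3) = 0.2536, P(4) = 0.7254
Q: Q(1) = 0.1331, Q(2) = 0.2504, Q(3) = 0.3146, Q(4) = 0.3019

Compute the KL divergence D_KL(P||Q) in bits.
0.7526 bits

D_KL(P||Q) = Σ P(x) log₂(P(x)/Q(x))

Computing term by term:
  P(1)·log₂(P(1)/Q(1)) = 0.0111·log₂(0.0111/0.1331) = -0.03978
  P(2)·log₂(P(2)/Q(2)) = 0.0099·log₂(0.0099/0.2504) = -0.04614
  P(3)·log₂(P(3)/Q(3)) = 0.2536·log₂(0.2536/0.3146) = -0.07886
  P(4)·log₂(P(4)/Q(4)) = 0.7254·log₂(0.7254/0.3019) = 0.91742

D_KL(P||Q) = -0.03978 - 0.04614 - 0.07886 + 0.91742 = 0.75264 ≈ 0.7526 bits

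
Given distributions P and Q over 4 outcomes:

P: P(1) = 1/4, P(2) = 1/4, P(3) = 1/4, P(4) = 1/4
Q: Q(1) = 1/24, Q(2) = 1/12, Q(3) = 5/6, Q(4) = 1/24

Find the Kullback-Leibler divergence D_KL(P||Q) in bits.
1.2545 bits

D_KL(P||Q) = Σ P(x) log₂(P(x)/Q(x))

Computing term by term:
  P(1)·log₂(P(1)/Q(1)) = (1/4)·log₂((1/4)/(1/24)) = 0.64624
  P(2)·log₂(P(2)/Q(2)) = (1/4)·log₂((1/4)/(1/12)) = 0.39624
  P(3)·log₂(P(3)/Q(3)) = (1/4)·log₂((1/4)/(5/6)) = -0.43424
  P(4)·log₂(P(4)/Q(4)) = (1/4)·log₂((1/4)/(1/24)) = 0.64624

D_KL(P||Q) = 0.64624 + 0.39624 - 0.43424 + 0.64624 = 1.25448 ≈ 1.2545 bits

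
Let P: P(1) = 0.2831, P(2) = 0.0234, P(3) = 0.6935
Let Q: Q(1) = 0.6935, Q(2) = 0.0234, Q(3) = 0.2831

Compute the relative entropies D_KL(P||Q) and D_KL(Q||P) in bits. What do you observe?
D_KL(P||Q) = 0.5305 bits, D_KL(Q||P) = 0.5305 bits. The two directions give the same value here, because Q is a self-inverse relabeling of P; in general KL divergence is asymmetric.

D_KL(P||Q) = Σ P(x) log₂(P(x)/Q(x))

Computing term by term:
  P(1)·log₂(P(1)/Q(1)) = 0.2831·log₂(0.2831/0.6935) = -0.36593
  P(2)·log₂(P(2)/Q(2)) = 0.0234·log₂(0.0234/0.0234) = 0.00000
  P(3)·log₂(P(3)/Q(3)) = 0.6935·log₂(0.6935/0.2831) = 0.89641

D_KL(P||Q) = -0.36593 + 0.00000 + 0.89641 = 0.53048 ≈ 0.5305 bits

D_KL(Q||P) = Σ Q(x) log₂(Q(x)/P(x))

Computing term by term:
  Q(1)·log₂(Q(1)/P(1)) = 0.6935·log₂(0.6935/0.2831) = 0.89641
  Q(2)·log₂(Q(2)/P(2)) = 0.0234·log₂(0.0234/0.0234) = 0.00000
  Q(3)·log₂(Q(3)/P(3)) = 0.2831·log₂(0.2831/0.6935) = -0.36593

D_KL(Q||P) = 0.89641 + 0.00000 - 0.36593 = 0.53048 ≈ 0.5305 bits

These ARE equal here. Q is P with outcomes relabeled (Q(1) = P(3), Q(3) = P(1)) by a relabeling that is its own inverse, so the two sums contain exactly the same terms in a different order. This is a special case — KL divergence is not symmetric in general: D_KL(P||Q) ≠ D_KL(Q||P) for most P, Q.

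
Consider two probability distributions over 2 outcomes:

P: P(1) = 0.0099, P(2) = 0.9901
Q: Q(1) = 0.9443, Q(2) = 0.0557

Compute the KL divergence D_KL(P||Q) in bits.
4.0456 bits

D_KL(P||Q) = Σ P(x) log₂(P(x)/Q(x))

Computing term by term:
  P(1)·log₂(P(1)/Q(1)) = 0.0099·log₂(0.0099/0.9443) = -0.06510
  P(2)·log₂(P(2)/Q(2)) = 0.9901·log₂(0.9901/0.0557) = 4.11072

D_KL(P||Q) = -0.06510 + 4.11072 = 4.04562 ≈ 4.0456 bits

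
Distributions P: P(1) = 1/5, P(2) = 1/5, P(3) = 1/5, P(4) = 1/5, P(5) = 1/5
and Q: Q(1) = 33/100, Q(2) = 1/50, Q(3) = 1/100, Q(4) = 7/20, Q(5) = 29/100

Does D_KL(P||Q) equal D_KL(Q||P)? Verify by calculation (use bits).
D_KL(P||Q) = 1.1156 bits, D_KL(Q||P) = 0.5668 bits. No — D_KL(P||Q) ≠ D_KL(Q||P) for this pair.

D_KL(P||Q) = Σ P(x) log₂(P(x)/Q(x))

Computing term by term:
  P(1)·log₂(P(1)/Q(1)) = (1/5)·log₂((1/5)/(33/100)) = -0.14449
  P(2)·log₂(P(2)/Q(2)) = (1/5)·log₂((1/5)/(1/50)) = 0.66439
  P(3)·log₂(P(3)/Q(3)) = (1/5)·log₂((1/5)/(1/100)) = 0.86439
  P(4)·log₂(P(4)/Q(4)) = (1/5)·log₂((1/5)/(7/20)) = -0.16147
  P(5)·log₂(P(5)/Q(5)) = (1/5)·log₂((1/5)/(29/100)) = -0.10721

D_KL(P||Q) = -0.14449 + 0.66439 + 0.86439 - 0.16147 - 0.10721 = 1.11561 ≈ 1.1156 bits

D_KL(Q||P) = Σ Q(x) log₂(Q(x)/P(x))

Computing term by term:
  Q(1)·log₂(Q(1)/P(1)) = (33/100)·log₂((33/100)/(1/5)) = 0.23841
  Q(2)·log₂(Q(2)/P(2)) = (1/50)·log₂((1/50)/(1/5)) = -0.06644
  Q(3)·log₂(Q(3)/P(3)) = (1/100)·log₂((1/100)/(1/5)) = -0.04322
  Q(4)·log₂(Q(4)/P(4)) = (7/20)·log₂((7/20)/(1/5)) = 0.28257
  Q(5)·log₂(Q(5)/P(5)) = (29/100)·log₂((29/100)/(1/5)) = 0.15546

D_KL(Q||P) = 0.23841 - 0.06644 - 0.04322 + 0.28257 + 0.15546 = 0.56678 ≈ 0.5668 bits

These are NOT equal (difference: 0.5488 bits). KL divergence is asymmetric: D_KL(P||Q) ≠ D_KL(Q||P) in general.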